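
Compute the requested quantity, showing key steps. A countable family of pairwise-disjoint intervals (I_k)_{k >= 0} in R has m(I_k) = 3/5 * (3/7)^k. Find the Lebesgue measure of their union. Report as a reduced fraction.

By countable additivity of the Lebesgue measure on pairwise disjoint measurable sets,
  m(union_{k >= 0} I_k) = sum_{k >= 0} m(I_k) = sum_{k >= 0} a * r^k,
  with a = 3/5 and r = 3/7.
Since 0 < r = 3/7 < 1, the geometric series converges:
  sum_{k >= 0} a * r^k = a / (1 - r).
  = 3/5 / (1 - 3/7)
  = 3/5 / (4/7)
  = 21/20.

21/20


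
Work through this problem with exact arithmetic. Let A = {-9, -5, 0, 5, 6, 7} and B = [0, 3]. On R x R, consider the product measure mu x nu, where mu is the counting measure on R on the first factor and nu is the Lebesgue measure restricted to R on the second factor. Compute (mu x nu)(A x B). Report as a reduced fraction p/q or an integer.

For a measurable rectangle A x B, the product measure satisfies
  (mu x nu)(A x B) = mu(A) * nu(B).
  mu(A) = 6.
  nu(B) = 3.
  (mu x nu)(A x B) = 6 * 3 = 18.

18


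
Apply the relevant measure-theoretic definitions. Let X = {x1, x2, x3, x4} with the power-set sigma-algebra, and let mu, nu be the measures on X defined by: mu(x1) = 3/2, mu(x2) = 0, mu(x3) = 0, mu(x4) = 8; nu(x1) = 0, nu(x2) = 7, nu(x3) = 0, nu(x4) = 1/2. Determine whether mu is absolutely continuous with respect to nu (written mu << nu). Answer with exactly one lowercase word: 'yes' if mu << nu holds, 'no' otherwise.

mu << nu means: every nu-null measurable set is also mu-null; equivalently, for every atom x, if nu({x}) = 0 then mu({x}) = 0.
Checking each atom:
  x1: nu = 0, mu = 3/2 > 0 -> violates mu << nu.
  x2: nu = 7 > 0 -> no constraint.
  x3: nu = 0, mu = 0 -> consistent with mu << nu.
  x4: nu = 1/2 > 0 -> no constraint.
The atom(s) x1 violate the condition (nu = 0 but mu > 0). Therefore mu is NOT absolutely continuous w.r.t. nu.

no


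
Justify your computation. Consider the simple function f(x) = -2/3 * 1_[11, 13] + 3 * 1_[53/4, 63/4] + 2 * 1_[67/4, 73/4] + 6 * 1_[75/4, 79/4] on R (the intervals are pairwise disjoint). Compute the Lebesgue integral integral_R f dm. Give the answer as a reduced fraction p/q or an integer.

For a simple function f = sum_i c_i * 1_{A_i} with disjoint A_i,
  integral f dm = sum_i c_i * m(A_i).
Lengths of the A_i:
  m(A_1) = 13 - 11 = 2.
  m(A_2) = 63/4 - 53/4 = 5/2.
  m(A_3) = 73/4 - 67/4 = 3/2.
  m(A_4) = 79/4 - 75/4 = 1.
Contributions c_i * m(A_i):
  (-2/3) * (2) = -4/3.
  (3) * (5/2) = 15/2.
  (2) * (3/2) = 3.
  (6) * (1) = 6.
Total: -4/3 + 15/2 + 3 + 6 = 91/6.

91/6


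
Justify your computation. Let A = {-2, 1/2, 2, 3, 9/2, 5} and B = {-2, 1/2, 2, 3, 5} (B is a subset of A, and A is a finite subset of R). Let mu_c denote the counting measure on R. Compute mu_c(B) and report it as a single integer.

Counting measure assigns mu_c(E) = |E| (number of elements) when E is finite.
B has 5 element(s), so mu_c(B) = 5.

5


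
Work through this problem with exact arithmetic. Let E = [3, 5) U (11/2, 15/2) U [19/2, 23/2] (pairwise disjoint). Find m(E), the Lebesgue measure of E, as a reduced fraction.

For pairwise disjoint intervals, m(union_i I_i) = sum_i m(I_i),
and m is invariant under swapping open/closed endpoints (single points have measure 0).
So m(E) = sum_i (b_i - a_i).
  I_1 has length 5 - 3 = 2.
  I_2 has length 15/2 - 11/2 = 2.
  I_3 has length 23/2 - 19/2 = 2.
Summing:
  m(E) = 2 + 2 + 2 = 6.

6


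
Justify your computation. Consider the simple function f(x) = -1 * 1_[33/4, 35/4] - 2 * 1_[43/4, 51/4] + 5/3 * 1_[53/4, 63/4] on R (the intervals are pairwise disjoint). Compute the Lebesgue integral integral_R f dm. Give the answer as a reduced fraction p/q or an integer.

For a simple function f = sum_i c_i * 1_{A_i} with disjoint A_i,
  integral f dm = sum_i c_i * m(A_i).
Lengths of the A_i:
  m(A_1) = 35/4 - 33/4 = 1/2.
  m(A_2) = 51/4 - 43/4 = 2.
  m(A_3) = 63/4 - 53/4 = 5/2.
Contributions c_i * m(A_i):
  (-1) * (1/2) = -1/2.
  (-2) * (2) = -4.
  (5/3) * (5/2) = 25/6.
Total: -1/2 - 4 + 25/6 = -1/3.

-1/3


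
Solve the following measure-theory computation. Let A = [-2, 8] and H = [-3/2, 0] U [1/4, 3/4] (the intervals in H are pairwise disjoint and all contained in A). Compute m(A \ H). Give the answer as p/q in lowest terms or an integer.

The ambient interval has length m(A) = 8 - (-2) = 10.
Since the holes are disjoint and sit inside A, by finite additivity
  m(H) = sum_i (b_i - a_i), and m(A \ H) = m(A) - m(H).
Computing the hole measures:
  m(H_1) = 0 - (-3/2) = 3/2.
  m(H_2) = 3/4 - 1/4 = 1/2.
Summed: m(H) = 3/2 + 1/2 = 2.
So m(A \ H) = 10 - 2 = 8.

8


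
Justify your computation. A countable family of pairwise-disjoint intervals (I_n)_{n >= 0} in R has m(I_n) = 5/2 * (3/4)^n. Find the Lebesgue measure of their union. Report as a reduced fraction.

By countable additivity of the Lebesgue measure on pairwise disjoint measurable sets,
  m(union_{n >= 0} I_n) = sum_{n >= 0} m(I_n) = sum_{n >= 0} a * r^n,
  with a = 5/2 and r = 3/4.
Since 0 < r = 3/4 < 1, the geometric series converges:
  sum_{n >= 0} a * r^n = a / (1 - r).
  = 5/2 / (1 - 3/4)
  = 5/2 / (1/4)
  = 10.

10


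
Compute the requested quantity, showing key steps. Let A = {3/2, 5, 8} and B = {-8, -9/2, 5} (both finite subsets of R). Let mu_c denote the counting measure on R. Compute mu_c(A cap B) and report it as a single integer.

Counting measure on a finite set equals cardinality. mu_c(A cap B) = |A cap B| (elements appearing in both).
Enumerating the elements of A that also lie in B gives 1 element(s).
So mu_c(A cap B) = 1.

1


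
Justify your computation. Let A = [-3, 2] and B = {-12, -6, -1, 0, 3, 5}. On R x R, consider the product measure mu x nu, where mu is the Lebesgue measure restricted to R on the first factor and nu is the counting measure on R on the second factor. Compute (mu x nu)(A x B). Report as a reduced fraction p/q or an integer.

For a measurable rectangle A x B, the product measure satisfies
  (mu x nu)(A x B) = mu(A) * nu(B).
  mu(A) = 5.
  nu(B) = 6.
  (mu x nu)(A x B) = 5 * 6 = 30.

30


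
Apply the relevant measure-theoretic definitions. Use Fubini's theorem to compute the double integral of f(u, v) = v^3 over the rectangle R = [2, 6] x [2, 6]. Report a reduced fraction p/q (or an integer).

f(u, v) is a tensor product of a function of u and a function of v, and both factors are bounded continuous (hence Lebesgue integrable) on the rectangle, so Fubini's theorem applies:
  integral_R f d(m x m) = (integral_a1^b1 1 du) * (integral_a2^b2 v^3 dv).
Inner integral in u: integral_{2}^{6} 1 du = (6^1 - 2^1)/1
  = 4.
Inner integral in v: integral_{2}^{6} v^3 dv = (6^4 - 2^4)/4
  = 320.
Product: (4) * (320) = 1280.

1280


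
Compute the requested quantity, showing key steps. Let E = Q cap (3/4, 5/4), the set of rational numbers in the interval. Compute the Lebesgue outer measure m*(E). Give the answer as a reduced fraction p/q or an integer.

Q cap (3/4, 5/4) is countable; list its elements as q_1, q_2, ... . Fix eps > 0 and cover the k-th point by an interval of length eps * 2^(-k). The cover has total length eps * sum_{k>=1} 2^(-k) = eps, so by definition of outer measure m*(Q cap (3/4, 5/4)) <= eps. Since eps was arbitrary and m* >= 0, the outer measure is 0.

0


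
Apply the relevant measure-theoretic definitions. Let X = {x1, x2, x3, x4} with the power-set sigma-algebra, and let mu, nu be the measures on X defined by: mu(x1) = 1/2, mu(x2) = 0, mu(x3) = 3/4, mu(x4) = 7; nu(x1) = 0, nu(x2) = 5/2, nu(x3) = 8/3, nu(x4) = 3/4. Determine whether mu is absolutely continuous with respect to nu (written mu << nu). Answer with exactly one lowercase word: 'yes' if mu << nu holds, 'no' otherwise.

mu << nu means: every nu-null measurable set is also mu-null; equivalently, for every atom x, if nu({x}) = 0 then mu({x}) = 0.
Checking each atom:
  x1: nu = 0, mu = 1/2 > 0 -> violates mu << nu.
  x2: nu = 5/2 > 0 -> no constraint.
  x3: nu = 8/3 > 0 -> no constraint.
  x4: nu = 3/4 > 0 -> no constraint.
The atom(s) x1 violate the condition (nu = 0 but mu > 0). Therefore mu is NOT absolutely continuous w.r.t. nu.

no


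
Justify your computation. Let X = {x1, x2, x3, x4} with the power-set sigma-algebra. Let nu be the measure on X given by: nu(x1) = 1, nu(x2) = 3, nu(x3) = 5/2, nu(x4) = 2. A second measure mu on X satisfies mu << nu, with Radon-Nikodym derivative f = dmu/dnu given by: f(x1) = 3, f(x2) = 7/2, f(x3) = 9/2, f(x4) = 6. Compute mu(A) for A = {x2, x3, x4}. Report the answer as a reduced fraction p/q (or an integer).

By the defining property of the Radon-Nikodym derivative, for every measurable set A,
  mu(A) = integral_A f dnu.
Since nu is a discrete measure concentrated on the atoms of X, the integral over A reduces to the sum
  mu(A) = sum_{x in A} f(x) * nu({x}).
Computing each term:
  x2: f(x2) * nu(x2) = 7/2 * 3 = 21/2.
  x3: f(x3) * nu(x3) = 9/2 * 5/2 = 45/4.
  x4: f(x4) * nu(x4) = 6 * 2 = 12.
Summing: mu(A) = 21/2 + 45/4 + 12 = 135/4.

135/4


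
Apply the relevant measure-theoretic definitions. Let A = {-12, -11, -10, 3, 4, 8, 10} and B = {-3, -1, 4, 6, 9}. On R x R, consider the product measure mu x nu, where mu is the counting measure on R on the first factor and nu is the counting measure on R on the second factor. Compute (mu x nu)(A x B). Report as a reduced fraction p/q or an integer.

For a measurable rectangle A x B, the product measure satisfies
  (mu x nu)(A x B) = mu(A) * nu(B).
  mu(A) = 7.
  nu(B) = 5.
  (mu x nu)(A x B) = 7 * 5 = 35.

35


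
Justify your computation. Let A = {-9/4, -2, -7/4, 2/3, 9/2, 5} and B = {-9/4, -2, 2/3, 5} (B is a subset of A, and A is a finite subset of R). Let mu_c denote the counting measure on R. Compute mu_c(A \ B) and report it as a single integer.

Counting measure assigns mu_c(E) = |E| (number of elements) when E is finite. For B subset A, A \ B is the set of elements of A not in B, so |A \ B| = |A| - |B|.
|A| = 6, |B| = 4, so mu_c(A \ B) = 6 - 4 = 2.

2


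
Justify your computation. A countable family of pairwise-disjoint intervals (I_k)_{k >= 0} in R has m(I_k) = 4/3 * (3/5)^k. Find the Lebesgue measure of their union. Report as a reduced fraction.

By countable additivity of the Lebesgue measure on pairwise disjoint measurable sets,
  m(union_{k >= 0} I_k) = sum_{k >= 0} m(I_k) = sum_{k >= 0} a * r^k,
  with a = 4/3 and r = 3/5.
Since 0 < r = 3/5 < 1, the geometric series converges:
  sum_{k >= 0} a * r^k = a / (1 - r).
  = 4/3 / (1 - 3/5)
  = 4/3 / (2/5)
  = 10/3.

10/3


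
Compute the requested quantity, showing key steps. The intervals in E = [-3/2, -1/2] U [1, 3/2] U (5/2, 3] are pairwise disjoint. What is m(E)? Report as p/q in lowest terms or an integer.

For pairwise disjoint intervals, m(union_i I_i) = sum_i m(I_i),
and m is invariant under swapping open/closed endpoints (single points have measure 0).
So m(E) = sum_i (b_i - a_i).
  I_1 has length -1/2 - (-3/2) = 1.
  I_2 has length 3/2 - 1 = 1/2.
  I_3 has length 3 - 5/2 = 1/2.
Summing:
  m(E) = 1 + 1/2 + 1/2 = 2.

2


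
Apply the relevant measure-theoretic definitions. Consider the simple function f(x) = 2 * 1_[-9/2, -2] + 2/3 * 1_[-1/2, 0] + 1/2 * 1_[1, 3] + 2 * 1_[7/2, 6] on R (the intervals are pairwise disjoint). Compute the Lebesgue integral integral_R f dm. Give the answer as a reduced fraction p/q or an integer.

For a simple function f = sum_i c_i * 1_{A_i} with disjoint A_i,
  integral f dm = sum_i c_i * m(A_i).
Lengths of the A_i:
  m(A_1) = -2 - (-9/2) = 5/2.
  m(A_2) = 0 - (-1/2) = 1/2.
  m(A_3) = 3 - 1 = 2.
  m(A_4) = 6 - 7/2 = 5/2.
Contributions c_i * m(A_i):
  (2) * (5/2) = 5.
  (2/3) * (1/2) = 1/3.
  (1/2) * (2) = 1.
  (2) * (5/2) = 5.
Total: 5 + 1/3 + 1 + 5 = 34/3.

34/3


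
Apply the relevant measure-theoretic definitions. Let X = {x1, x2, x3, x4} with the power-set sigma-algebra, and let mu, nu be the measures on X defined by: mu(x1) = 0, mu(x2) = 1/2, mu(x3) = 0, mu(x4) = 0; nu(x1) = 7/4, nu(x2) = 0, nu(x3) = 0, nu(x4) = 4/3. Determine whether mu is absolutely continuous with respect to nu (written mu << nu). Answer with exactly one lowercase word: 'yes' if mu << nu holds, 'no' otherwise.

mu << nu means: every nu-null measurable set is also mu-null; equivalently, for every atom x, if nu({x}) = 0 then mu({x}) = 0.
Checking each atom:
  x1: nu = 7/4 > 0 -> no constraint.
  x2: nu = 0, mu = 1/2 > 0 -> violates mu << nu.
  x3: nu = 0, mu = 0 -> consistent with mu << nu.
  x4: nu = 4/3 > 0 -> no constraint.
The atom(s) x2 violate the condition (nu = 0 but mu > 0). Therefore mu is NOT absolutely continuous w.r.t. nu.

no


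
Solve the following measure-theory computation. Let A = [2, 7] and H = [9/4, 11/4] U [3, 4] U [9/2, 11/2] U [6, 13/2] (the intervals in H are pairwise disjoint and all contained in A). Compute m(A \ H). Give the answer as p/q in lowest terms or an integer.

The ambient interval has length m(A) = 7 - 2 = 5.
Since the holes are disjoint and sit inside A, by finite additivity
  m(H) = sum_i (b_i - a_i), and m(A \ H) = m(A) - m(H).
Computing the hole measures:
  m(H_1) = 11/4 - 9/4 = 1/2.
  m(H_2) = 4 - 3 = 1.
  m(H_3) = 11/2 - 9/2 = 1.
  m(H_4) = 13/2 - 6 = 1/2.
Summed: m(H) = 1/2 + 1 + 1 + 1/2 = 3.
So m(A \ H) = 5 - 3 = 2.

2


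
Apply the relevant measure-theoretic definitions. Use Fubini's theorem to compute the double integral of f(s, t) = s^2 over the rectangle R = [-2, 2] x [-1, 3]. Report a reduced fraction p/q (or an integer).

f(s, t) is a tensor product of a function of s and a function of t, and both factors are bounded continuous (hence Lebesgue integrable) on the rectangle, so Fubini's theorem applies:
  integral_R f d(m x m) = (integral_a1^b1 s^2 ds) * (integral_a2^b2 1 dt).
Inner integral in s: integral_{-2}^{2} s^2 ds = (2^3 - (-2)^3)/3
  = 16/3.
Inner integral in t: integral_{-1}^{3} 1 dt = (3^1 - (-1)^1)/1
  = 4.
Product: (16/3) * (4) = 64/3.

64/3


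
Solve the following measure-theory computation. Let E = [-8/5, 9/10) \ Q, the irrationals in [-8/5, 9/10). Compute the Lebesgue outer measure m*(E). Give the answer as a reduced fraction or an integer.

The interval I = [-8/5, 9/10) has m(I) = 9/10 - (-8/5) = 5/2 (endpoints are measure-zero, so open/closed/half-open agree). Write I = (I cap Q) u (I \ Q). The rationals in I are countable, so m*(I cap Q) = 0 (cover each rational by intervals whose total length is arbitrarily small). By countable subadditivity m*(I) <= m*(I cap Q) + m*(I \ Q), hence m*(I \ Q) >= m(I) = 5/2. The reverse inequality m*(I \ Q) <= m*(I) = 5/2 is trivial since (I \ Q) is a subset of I. Therefore m*(I \ Q) = 5/2.

5/2


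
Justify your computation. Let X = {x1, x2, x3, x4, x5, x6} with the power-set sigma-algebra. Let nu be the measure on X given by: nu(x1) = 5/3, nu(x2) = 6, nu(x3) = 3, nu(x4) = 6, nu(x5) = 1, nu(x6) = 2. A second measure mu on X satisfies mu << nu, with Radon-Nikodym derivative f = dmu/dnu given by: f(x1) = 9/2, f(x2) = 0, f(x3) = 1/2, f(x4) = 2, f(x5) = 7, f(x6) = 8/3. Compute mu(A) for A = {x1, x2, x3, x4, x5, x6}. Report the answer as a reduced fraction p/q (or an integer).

By the defining property of the Radon-Nikodym derivative, for every measurable set A,
  mu(A) = integral_A f dnu.
Since nu is a discrete measure concentrated on the atoms of X, the integral over A reduces to the sum
  mu(A) = sum_{x in A} f(x) * nu({x}).
Computing each term:
  x1: f(x1) * nu(x1) = 9/2 * 5/3 = 15/2.
  x2: f(x2) * nu(x2) = 0 * 6 = 0.
  x3: f(x3) * nu(x3) = 1/2 * 3 = 3/2.
  x4: f(x4) * nu(x4) = 2 * 6 = 12.
  x5: f(x5) * nu(x5) = 7 * 1 = 7.
  x6: f(x6) * nu(x6) = 8/3 * 2 = 16/3.
Summing: mu(A) = 15/2 + 0 + 3/2 + 12 + 7 + 16/3 = 100/3.

100/3


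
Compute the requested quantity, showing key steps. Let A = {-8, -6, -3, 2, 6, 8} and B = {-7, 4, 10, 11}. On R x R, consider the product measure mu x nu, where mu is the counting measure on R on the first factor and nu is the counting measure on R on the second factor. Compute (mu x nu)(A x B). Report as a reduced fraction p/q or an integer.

For a measurable rectangle A x B, the product measure satisfies
  (mu x nu)(A x B) = mu(A) * nu(B).
  mu(A) = 6.
  nu(B) = 4.
  (mu x nu)(A x B) = 6 * 4 = 24.

24


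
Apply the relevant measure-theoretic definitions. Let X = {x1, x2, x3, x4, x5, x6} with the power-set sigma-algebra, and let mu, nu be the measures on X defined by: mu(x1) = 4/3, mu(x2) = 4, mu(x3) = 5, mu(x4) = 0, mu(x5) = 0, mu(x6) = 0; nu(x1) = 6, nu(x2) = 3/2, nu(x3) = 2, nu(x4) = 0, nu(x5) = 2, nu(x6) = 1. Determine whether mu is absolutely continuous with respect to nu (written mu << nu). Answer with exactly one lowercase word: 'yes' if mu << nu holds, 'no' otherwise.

mu << nu means: every nu-null measurable set is also mu-null; equivalently, for every atom x, if nu({x}) = 0 then mu({x}) = 0.
Checking each atom:
  x1: nu = 6 > 0 -> no constraint.
  x2: nu = 3/2 > 0 -> no constraint.
  x3: nu = 2 > 0 -> no constraint.
  x4: nu = 0, mu = 0 -> consistent with mu << nu.
  x5: nu = 2 > 0 -> no constraint.
  x6: nu = 1 > 0 -> no constraint.
No atom violates the condition. Therefore mu << nu.

yes


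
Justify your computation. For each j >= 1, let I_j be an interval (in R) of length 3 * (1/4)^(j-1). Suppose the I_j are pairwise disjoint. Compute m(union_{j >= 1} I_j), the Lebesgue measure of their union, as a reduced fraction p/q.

By countable additivity of the Lebesgue measure on pairwise disjoint measurable sets,
  m(union_{j >= 1} I_j) = sum_{j >= 1} m(I_j) = sum_{j >= 1} a * r^(j-1),
  with a = 3 and r = 1/4.
Since 0 < r = 1/4 < 1, the geometric series converges:
  sum_{j >= 1} a * r^(j-1) = a / (1 - r).
  = 3 / (1 - 1/4)
  = 3 / (3/4)
  = 4.

4


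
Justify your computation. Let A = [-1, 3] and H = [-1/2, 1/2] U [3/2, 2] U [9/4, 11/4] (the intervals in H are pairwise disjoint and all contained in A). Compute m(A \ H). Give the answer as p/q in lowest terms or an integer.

The ambient interval has length m(A) = 3 - (-1) = 4.
Since the holes are disjoint and sit inside A, by finite additivity
  m(H) = sum_i (b_i - a_i), and m(A \ H) = m(A) - m(H).
Computing the hole measures:
  m(H_1) = 1/2 - (-1/2) = 1.
  m(H_2) = 2 - 3/2 = 1/2.
  m(H_3) = 11/4 - 9/4 = 1/2.
Summed: m(H) = 1 + 1/2 + 1/2 = 2.
So m(A \ H) = 4 - 2 = 2.

2


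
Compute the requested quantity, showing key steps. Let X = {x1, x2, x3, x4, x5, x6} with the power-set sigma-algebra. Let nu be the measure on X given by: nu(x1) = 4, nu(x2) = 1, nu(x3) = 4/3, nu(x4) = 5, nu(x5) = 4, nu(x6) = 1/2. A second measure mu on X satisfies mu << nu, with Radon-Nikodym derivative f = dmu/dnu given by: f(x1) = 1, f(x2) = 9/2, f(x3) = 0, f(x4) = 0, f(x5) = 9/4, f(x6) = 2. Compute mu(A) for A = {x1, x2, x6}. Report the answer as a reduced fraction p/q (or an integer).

By the defining property of the Radon-Nikodym derivative, for every measurable set A,
  mu(A) = integral_A f dnu.
Since nu is a discrete measure concentrated on the atoms of X, the integral over A reduces to the sum
  mu(A) = sum_{x in A} f(x) * nu({x}).
Computing each term:
  x1: f(x1) * nu(x1) = 1 * 4 = 4.
  x2: f(x2) * nu(x2) = 9/2 * 1 = 9/2.
  x6: f(x6) * nu(x6) = 2 * 1/2 = 1.
Summing: mu(A) = 4 + 9/2 + 1 = 19/2.

19/2


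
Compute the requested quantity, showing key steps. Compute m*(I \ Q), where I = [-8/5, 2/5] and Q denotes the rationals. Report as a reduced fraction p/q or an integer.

The interval I = [-8/5, 2/5] has m(I) = 2/5 - (-8/5) = 2 (endpoints are measure-zero, so open/closed/half-open agree). Write I = (I cap Q) u (I \ Q). The rationals in I are countable, so m*(I cap Q) = 0 (cover each rational by intervals whose total length is arbitrarily small). By countable subadditivity m*(I) <= m*(I cap Q) + m*(I \ Q), hence m*(I \ Q) >= m(I) = 2. The reverse inequality m*(I \ Q) <= m*(I) = 2 is trivial since (I \ Q) is a subset of I. Therefore m*(I \ Q) = 2.

2


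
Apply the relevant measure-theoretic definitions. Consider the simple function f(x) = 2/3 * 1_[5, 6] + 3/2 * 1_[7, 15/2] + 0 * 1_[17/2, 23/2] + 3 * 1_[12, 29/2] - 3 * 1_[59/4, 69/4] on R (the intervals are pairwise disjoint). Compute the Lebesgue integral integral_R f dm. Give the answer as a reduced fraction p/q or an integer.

For a simple function f = sum_i c_i * 1_{A_i} with disjoint A_i,
  integral f dm = sum_i c_i * m(A_i).
Lengths of the A_i:
  m(A_1) = 6 - 5 = 1.
  m(A_2) = 15/2 - 7 = 1/2.
  m(A_3) = 23/2 - 17/2 = 3.
  m(A_4) = 29/2 - 12 = 5/2.
  m(A_5) = 69/4 - 59/4 = 5/2.
Contributions c_i * m(A_i):
  (2/3) * (1) = 2/3.
  (3/2) * (1/2) = 3/4.
  (0) * (3) = 0.
  (3) * (5/2) = 15/2.
  (-3) * (5/2) = -15/2.
Total: 2/3 + 3/4 + 0 + 15/2 - 15/2 = 17/12.

17/12


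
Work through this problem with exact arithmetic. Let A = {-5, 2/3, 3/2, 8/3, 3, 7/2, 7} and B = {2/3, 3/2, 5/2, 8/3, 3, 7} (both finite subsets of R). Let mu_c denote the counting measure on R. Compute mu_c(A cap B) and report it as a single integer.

Counting measure on a finite set equals cardinality. mu_c(A cap B) = |A cap B| (elements appearing in both).
Enumerating the elements of A that also lie in B gives 5 element(s).
So mu_c(A cap B) = 5.

5


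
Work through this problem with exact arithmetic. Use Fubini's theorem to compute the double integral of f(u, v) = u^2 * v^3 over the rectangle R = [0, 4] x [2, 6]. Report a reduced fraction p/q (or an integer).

f(u, v) is a tensor product of a function of u and a function of v, and both factors are bounded continuous (hence Lebesgue integrable) on the rectangle, so Fubini's theorem applies:
  integral_R f d(m x m) = (integral_a1^b1 u^2 du) * (integral_a2^b2 v^3 dv).
Inner integral in u: integral_{0}^{4} u^2 du = (4^3 - 0^3)/3
  = 64/3.
Inner integral in v: integral_{2}^{6} v^3 dv = (6^4 - 2^4)/4
  = 320.
Product: (64/3) * (320) = 20480/3.

20480/3


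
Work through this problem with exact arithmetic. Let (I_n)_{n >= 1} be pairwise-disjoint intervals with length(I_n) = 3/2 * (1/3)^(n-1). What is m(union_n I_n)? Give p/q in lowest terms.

By countable additivity of the Lebesgue measure on pairwise disjoint measurable sets,
  m(union_{n >= 1} I_n) = sum_{n >= 1} m(I_n) = sum_{n >= 1} a * r^(n-1),
  with a = 3/2 and r = 1/3.
Since 0 < r = 1/3 < 1, the geometric series converges:
  sum_{n >= 1} a * r^(n-1) = a / (1 - r).
  = 3/2 / (1 - 1/3)
  = 3/2 / (2/3)
  = 9/4.

9/4


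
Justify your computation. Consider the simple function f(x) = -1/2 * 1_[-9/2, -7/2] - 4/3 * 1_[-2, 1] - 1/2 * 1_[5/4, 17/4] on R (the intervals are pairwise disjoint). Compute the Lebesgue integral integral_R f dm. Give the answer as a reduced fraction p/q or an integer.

For a simple function f = sum_i c_i * 1_{A_i} with disjoint A_i,
  integral f dm = sum_i c_i * m(A_i).
Lengths of the A_i:
  m(A_1) = -7/2 - (-9/2) = 1.
  m(A_2) = 1 - (-2) = 3.
  m(A_3) = 17/4 - 5/4 = 3.
Contributions c_i * m(A_i):
  (-1/2) * (1) = -1/2.
  (-4/3) * (3) = -4.
  (-1/2) * (3) = -3/2.
Total: -1/2 - 4 - 3/2 = -6.

-6


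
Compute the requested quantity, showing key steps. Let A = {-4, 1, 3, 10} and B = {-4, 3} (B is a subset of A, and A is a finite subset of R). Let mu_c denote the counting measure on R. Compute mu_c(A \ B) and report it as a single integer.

Counting measure assigns mu_c(E) = |E| (number of elements) when E is finite. For B subset A, A \ B is the set of elements of A not in B, so |A \ B| = |A| - |B|.
|A| = 4, |B| = 2, so mu_c(A \ B) = 4 - 2 = 2.

2


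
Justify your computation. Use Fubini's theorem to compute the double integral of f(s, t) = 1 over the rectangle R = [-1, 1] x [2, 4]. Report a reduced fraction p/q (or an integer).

f(s, t) is a tensor product of a function of s and a function of t, and both factors are bounded continuous (hence Lebesgue integrable) on the rectangle, so Fubini's theorem applies:
  integral_R f d(m x m) = (integral_a1^b1 1 ds) * (integral_a2^b2 1 dt).
Inner integral in s: integral_{-1}^{1} 1 ds = (1^1 - (-1)^1)/1
  = 2.
Inner integral in t: integral_{2}^{4} 1 dt = (4^1 - 2^1)/1
  = 2.
Product: (2) * (2) = 4.

4


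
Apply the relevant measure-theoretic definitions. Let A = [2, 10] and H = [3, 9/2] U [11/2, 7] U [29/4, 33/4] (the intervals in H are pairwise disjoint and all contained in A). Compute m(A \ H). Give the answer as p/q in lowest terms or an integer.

The ambient interval has length m(A) = 10 - 2 = 8.
Since the holes are disjoint and sit inside A, by finite additivity
  m(H) = sum_i (b_i - a_i), and m(A \ H) = m(A) - m(H).
Computing the hole measures:
  m(H_1) = 9/2 - 3 = 3/2.
  m(H_2) = 7 - 11/2 = 3/2.
  m(H_3) = 33/4 - 29/4 = 1.
Summed: m(H) = 3/2 + 3/2 + 1 = 4.
So m(A \ H) = 8 - 4 = 4.

4


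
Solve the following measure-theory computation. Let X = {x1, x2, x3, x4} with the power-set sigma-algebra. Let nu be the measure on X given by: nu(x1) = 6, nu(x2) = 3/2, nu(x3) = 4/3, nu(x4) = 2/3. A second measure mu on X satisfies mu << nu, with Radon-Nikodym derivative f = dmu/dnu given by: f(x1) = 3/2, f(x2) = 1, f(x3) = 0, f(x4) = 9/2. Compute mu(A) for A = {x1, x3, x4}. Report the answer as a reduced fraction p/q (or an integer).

By the defining property of the Radon-Nikodym derivative, for every measurable set A,
  mu(A) = integral_A f dnu.
Since nu is a discrete measure concentrated on the atoms of X, the integral over A reduces to the sum
  mu(A) = sum_{x in A} f(x) * nu({x}).
Computing each term:
  x1: f(x1) * nu(x1) = 3/2 * 6 = 9.
  x3: f(x3) * nu(x3) = 0 * 4/3 = 0.
  x4: f(x4) * nu(x4) = 9/2 * 2/3 = 3.
Summing: mu(A) = 9 + 0 + 3 = 12.

12


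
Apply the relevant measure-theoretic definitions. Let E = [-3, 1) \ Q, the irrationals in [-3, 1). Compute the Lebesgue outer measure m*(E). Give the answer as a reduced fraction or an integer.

The interval I = [-3, 1) has m(I) = 1 - (-3) = 4 (endpoints are measure-zero, so open/closed/half-open agree). Write I = (I cap Q) u (I \ Q). The rationals in I are countable, so m*(I cap Q) = 0 (cover each rational by intervals whose total length is arbitrarily small). By countable subadditivity m*(I) <= m*(I cap Q) + m*(I \ Q), hence m*(I \ Q) >= m(I) = 4. The reverse inequality m*(I \ Q) <= m*(I) = 4 is trivial since (I \ Q) is a subset of I. Therefore m*(I \ Q) = 4.

4


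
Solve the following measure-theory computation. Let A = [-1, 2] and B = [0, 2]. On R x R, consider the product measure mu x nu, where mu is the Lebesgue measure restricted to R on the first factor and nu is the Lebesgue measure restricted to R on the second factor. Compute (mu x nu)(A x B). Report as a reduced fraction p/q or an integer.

For a measurable rectangle A x B, the product measure satisfies
  (mu x nu)(A x B) = mu(A) * nu(B).
  mu(A) = 3.
  nu(B) = 2.
  (mu x nu)(A x B) = 3 * 2 = 6.

6


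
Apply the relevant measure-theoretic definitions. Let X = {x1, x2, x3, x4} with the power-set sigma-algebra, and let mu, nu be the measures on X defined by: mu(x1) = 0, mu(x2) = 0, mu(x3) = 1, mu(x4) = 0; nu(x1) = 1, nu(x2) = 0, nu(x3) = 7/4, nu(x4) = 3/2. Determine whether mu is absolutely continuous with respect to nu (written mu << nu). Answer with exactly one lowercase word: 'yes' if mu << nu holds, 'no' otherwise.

mu << nu means: every nu-null measurable set is also mu-null; equivalently, for every atom x, if nu({x}) = 0 then mu({x}) = 0.
Checking each atom:
  x1: nu = 1 > 0 -> no constraint.
  x2: nu = 0, mu = 0 -> consistent with mu << nu.
  x3: nu = 7/4 > 0 -> no constraint.
  x4: nu = 3/2 > 0 -> no constraint.
No atom violates the condition. Therefore mu << nu.

yes


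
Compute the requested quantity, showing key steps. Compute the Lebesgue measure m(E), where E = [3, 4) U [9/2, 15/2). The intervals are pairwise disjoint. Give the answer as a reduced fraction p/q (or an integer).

For pairwise disjoint intervals, m(union_i I_i) = sum_i m(I_i),
and m is invariant under swapping open/closed endpoints (single points have measure 0).
So m(E) = sum_i (b_i - a_i).
  I_1 has length 4 - 3 = 1.
  I_2 has length 15/2 - 9/2 = 3.
Summing:
  m(E) = 1 + 3 = 4.

4


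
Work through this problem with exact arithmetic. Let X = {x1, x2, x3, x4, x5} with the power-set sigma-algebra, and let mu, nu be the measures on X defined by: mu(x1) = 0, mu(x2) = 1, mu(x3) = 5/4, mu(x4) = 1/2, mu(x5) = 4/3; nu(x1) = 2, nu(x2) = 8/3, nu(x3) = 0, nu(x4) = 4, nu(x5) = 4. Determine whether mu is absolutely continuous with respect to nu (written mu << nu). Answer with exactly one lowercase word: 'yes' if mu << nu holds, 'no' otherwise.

mu << nu means: every nu-null measurable set is also mu-null; equivalently, for every atom x, if nu({x}) = 0 then mu({x}) = 0.
Checking each atom:
  x1: nu = 2 > 0 -> no constraint.
  x2: nu = 8/3 > 0 -> no constraint.
  x3: nu = 0, mu = 5/4 > 0 -> violates mu << nu.
  x4: nu = 4 > 0 -> no constraint.
  x5: nu = 4 > 0 -> no constraint.
The atom(s) x3 violate the condition (nu = 0 but mu > 0). Therefore mu is NOT absolutely continuous w.r.t. nu.

no


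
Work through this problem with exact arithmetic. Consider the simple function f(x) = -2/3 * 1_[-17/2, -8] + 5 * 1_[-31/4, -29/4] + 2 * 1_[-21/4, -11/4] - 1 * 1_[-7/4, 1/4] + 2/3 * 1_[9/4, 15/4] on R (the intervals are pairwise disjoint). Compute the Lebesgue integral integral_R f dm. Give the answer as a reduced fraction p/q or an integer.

For a simple function f = sum_i c_i * 1_{A_i} with disjoint A_i,
  integral f dm = sum_i c_i * m(A_i).
Lengths of the A_i:
  m(A_1) = -8 - (-17/2) = 1/2.
  m(A_2) = -29/4 - (-31/4) = 1/2.
  m(A_3) = -11/4 - (-21/4) = 5/2.
  m(A_4) = 1/4 - (-7/4) = 2.
  m(A_5) = 15/4 - 9/4 = 3/2.
Contributions c_i * m(A_i):
  (-2/3) * (1/2) = -1/3.
  (5) * (1/2) = 5/2.
  (2) * (5/2) = 5.
  (-1) * (2) = -2.
  (2/3) * (3/2) = 1.
Total: -1/3 + 5/2 + 5 - 2 + 1 = 37/6.

37/6


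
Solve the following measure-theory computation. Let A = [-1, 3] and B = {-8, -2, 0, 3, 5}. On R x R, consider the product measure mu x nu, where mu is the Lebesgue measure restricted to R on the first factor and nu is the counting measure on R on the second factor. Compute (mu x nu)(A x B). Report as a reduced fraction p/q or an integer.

For a measurable rectangle A x B, the product measure satisfies
  (mu x nu)(A x B) = mu(A) * nu(B).
  mu(A) = 4.
  nu(B) = 5.
  (mu x nu)(A x B) = 4 * 5 = 20.

20


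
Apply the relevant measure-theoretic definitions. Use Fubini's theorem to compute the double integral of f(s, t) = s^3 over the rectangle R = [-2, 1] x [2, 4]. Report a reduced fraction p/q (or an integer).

f(s, t) is a tensor product of a function of s and a function of t, and both factors are bounded continuous (hence Lebesgue integrable) on the rectangle, so Fubini's theorem applies:
  integral_R f d(m x m) = (integral_a1^b1 s^3 ds) * (integral_a2^b2 1 dt).
Inner integral in s: integral_{-2}^{1} s^3 ds = (1^4 - (-2)^4)/4
  = -15/4.
Inner integral in t: integral_{2}^{4} 1 dt = (4^1 - 2^1)/1
  = 2.
Product: (-15/4) * (2) = -15/2.

-15/2


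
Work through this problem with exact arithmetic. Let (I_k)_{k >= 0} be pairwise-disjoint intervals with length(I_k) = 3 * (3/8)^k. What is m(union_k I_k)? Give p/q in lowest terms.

By countable additivity of the Lebesgue measure on pairwise disjoint measurable sets,
  m(union_{k >= 0} I_k) = sum_{k >= 0} m(I_k) = sum_{k >= 0} a * r^k,
  with a = 3 and r = 3/8.
Since 0 < r = 3/8 < 1, the geometric series converges:
  sum_{k >= 0} a * r^k = a / (1 - r).
  = 3 / (1 - 3/8)
  = 3 / (5/8)
  = 24/5.

24/5


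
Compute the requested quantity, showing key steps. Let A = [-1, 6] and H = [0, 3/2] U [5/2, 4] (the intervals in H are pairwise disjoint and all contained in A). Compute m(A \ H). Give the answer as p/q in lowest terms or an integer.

The ambient interval has length m(A) = 6 - (-1) = 7.
Since the holes are disjoint and sit inside A, by finite additivity
  m(H) = sum_i (b_i - a_i), and m(A \ H) = m(A) - m(H).
Computing the hole measures:
  m(H_1) = 3/2 - 0 = 3/2.
  m(H_2) = 4 - 5/2 = 3/2.
Summed: m(H) = 3/2 + 3/2 = 3.
So m(A \ H) = 7 - 3 = 4.

4


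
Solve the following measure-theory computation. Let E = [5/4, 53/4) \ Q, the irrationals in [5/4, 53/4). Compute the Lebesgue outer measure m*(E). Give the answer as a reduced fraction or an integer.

The interval I = [5/4, 53/4) has m(I) = 53/4 - 5/4 = 12 (endpoints are measure-zero, so open/closed/half-open agree). Write I = (I cap Q) u (I \ Q). The rationals in I are countable, so m*(I cap Q) = 0 (cover each rational by intervals whose total length is arbitrarily small). By countable subadditivity m*(I) <= m*(I cap Q) + m*(I \ Q), hence m*(I \ Q) >= m(I) = 12. The reverse inequality m*(I \ Q) <= m*(I) = 12 is trivial since (I \ Q) is a subset of I. Therefore m*(I \ Q) = 12.

12


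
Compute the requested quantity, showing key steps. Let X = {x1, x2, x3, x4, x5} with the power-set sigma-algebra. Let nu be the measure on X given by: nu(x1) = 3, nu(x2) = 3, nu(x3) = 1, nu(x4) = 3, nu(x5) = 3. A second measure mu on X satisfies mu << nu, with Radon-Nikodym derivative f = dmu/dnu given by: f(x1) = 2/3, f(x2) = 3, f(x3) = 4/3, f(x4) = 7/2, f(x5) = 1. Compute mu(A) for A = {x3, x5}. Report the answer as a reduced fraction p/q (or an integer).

By the defining property of the Radon-Nikodym derivative, for every measurable set A,
  mu(A) = integral_A f dnu.
Since nu is a discrete measure concentrated on the atoms of X, the integral over A reduces to the sum
  mu(A) = sum_{x in A} f(x) * nu({x}).
Computing each term:
  x3: f(x3) * nu(x3) = 4/3 * 1 = 4/3.
  x5: f(x5) * nu(x5) = 1 * 3 = 3.
Summing: mu(A) = 4/3 + 3 = 13/3.

13/3


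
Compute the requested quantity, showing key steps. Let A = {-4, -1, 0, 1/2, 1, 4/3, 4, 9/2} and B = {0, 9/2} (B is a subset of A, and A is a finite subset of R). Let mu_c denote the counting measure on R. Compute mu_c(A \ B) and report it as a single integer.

Counting measure assigns mu_c(E) = |E| (number of elements) when E is finite. For B subset A, A \ B is the set of elements of A not in B, so |A \ B| = |A| - |B|.
|A| = 8, |B| = 2, so mu_c(A \ B) = 8 - 2 = 6.

6


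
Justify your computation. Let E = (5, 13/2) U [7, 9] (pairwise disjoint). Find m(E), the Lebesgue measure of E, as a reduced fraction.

For pairwise disjoint intervals, m(union_i I_i) = sum_i m(I_i),
and m is invariant under swapping open/closed endpoints (single points have measure 0).
So m(E) = sum_i (b_i - a_i).
  I_1 has length 13/2 - 5 = 3/2.
  I_2 has length 9 - 7 = 2.
Summing:
  m(E) = 3/2 + 2 = 7/2.

7/2


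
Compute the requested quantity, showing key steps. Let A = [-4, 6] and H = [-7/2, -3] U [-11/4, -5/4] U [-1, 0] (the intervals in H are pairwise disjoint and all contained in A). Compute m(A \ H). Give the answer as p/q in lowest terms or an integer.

The ambient interval has length m(A) = 6 - (-4) = 10.
Since the holes are disjoint and sit inside A, by finite additivity
  m(H) = sum_i (b_i - a_i), and m(A \ H) = m(A) - m(H).
Computing the hole measures:
  m(H_1) = -3 - (-7/2) = 1/2.
  m(H_2) = -5/4 - (-11/4) = 3/2.
  m(H_3) = 0 - (-1) = 1.
Summed: m(H) = 1/2 + 3/2 + 1 = 3.
So m(A \ H) = 10 - 3 = 7.

7


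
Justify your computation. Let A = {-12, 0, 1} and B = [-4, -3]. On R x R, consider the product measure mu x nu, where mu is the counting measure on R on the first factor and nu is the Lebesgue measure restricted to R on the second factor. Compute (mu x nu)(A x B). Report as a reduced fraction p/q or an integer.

For a measurable rectangle A x B, the product measure satisfies
  (mu x nu)(A x B) = mu(A) * nu(B).
  mu(A) = 3.
  nu(B) = 1.
  (mu x nu)(A x B) = 3 * 1 = 3.

3


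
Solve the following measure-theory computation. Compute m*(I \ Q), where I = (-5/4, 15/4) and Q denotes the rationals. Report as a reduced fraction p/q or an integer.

The interval I = (-5/4, 15/4) has m(I) = 15/4 - (-5/4) = 5 (endpoints are measure-zero, so open/closed/half-open agree). Write I = (I cap Q) u (I \ Q). The rationals in I are countable, so m*(I cap Q) = 0 (cover each rational by intervals whose total length is arbitrarily small). By countable subadditivity m*(I) <= m*(I cap Q) + m*(I \ Q), hence m*(I \ Q) >= m(I) = 5. The reverse inequality m*(I \ Q) <= m*(I) = 5 is trivial since (I \ Q) is a subset of I. Therefore m*(I \ Q) = 5.

5


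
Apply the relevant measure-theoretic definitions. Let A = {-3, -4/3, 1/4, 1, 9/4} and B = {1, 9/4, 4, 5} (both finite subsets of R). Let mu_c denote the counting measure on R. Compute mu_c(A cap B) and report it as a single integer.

Counting measure on a finite set equals cardinality. mu_c(A cap B) = |A cap B| (elements appearing in both).
Enumerating the elements of A that also lie in B gives 2 element(s).
So mu_c(A cap B) = 2.

2


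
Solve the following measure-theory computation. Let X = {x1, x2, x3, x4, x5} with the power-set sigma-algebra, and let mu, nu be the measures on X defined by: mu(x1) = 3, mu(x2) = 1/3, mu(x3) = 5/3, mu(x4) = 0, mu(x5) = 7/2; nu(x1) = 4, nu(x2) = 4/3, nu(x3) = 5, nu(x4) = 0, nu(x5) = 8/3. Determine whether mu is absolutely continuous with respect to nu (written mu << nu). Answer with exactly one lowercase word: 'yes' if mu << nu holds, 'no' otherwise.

mu << nu means: every nu-null measurable set is also mu-null; equivalently, for every atom x, if nu({x}) = 0 then mu({x}) = 0.
Checking each atom:
  x1: nu = 4 > 0 -> no constraint.
  x2: nu = 4/3 > 0 -> no constraint.
  x3: nu = 5 > 0 -> no constraint.
  x4: nu = 0, mu = 0 -> consistent with mu << nu.
  x5: nu = 8/3 > 0 -> no constraint.
No atom violates the condition. Therefore mu << nu.

yes


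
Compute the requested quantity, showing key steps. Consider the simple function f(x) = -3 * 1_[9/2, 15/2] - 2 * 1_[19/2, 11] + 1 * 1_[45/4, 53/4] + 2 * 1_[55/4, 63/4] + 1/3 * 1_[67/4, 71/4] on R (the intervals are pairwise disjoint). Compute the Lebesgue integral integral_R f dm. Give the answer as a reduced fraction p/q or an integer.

For a simple function f = sum_i c_i * 1_{A_i} with disjoint A_i,
  integral f dm = sum_i c_i * m(A_i).
Lengths of the A_i:
  m(A_1) = 15/2 - 9/2 = 3.
  m(A_2) = 11 - 19/2 = 3/2.
  m(A_3) = 53/4 - 45/4 = 2.
  m(A_4) = 63/4 - 55/4 = 2.
  m(A_5) = 71/4 - 67/4 = 1.
Contributions c_i * m(A_i):
  (-3) * (3) = -9.
  (-2) * (3/2) = -3.
  (1) * (2) = 2.
  (2) * (2) = 4.
  (1/3) * (1) = 1/3.
Total: -9 - 3 + 2 + 4 + 1/3 = -17/3.

-17/3


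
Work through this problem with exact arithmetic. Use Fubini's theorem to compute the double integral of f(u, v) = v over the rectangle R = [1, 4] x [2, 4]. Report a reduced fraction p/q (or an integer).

f(u, v) is a tensor product of a function of u and a function of v, and both factors are bounded continuous (hence Lebesgue integrable) on the rectangle, so Fubini's theorem applies:
  integral_R f d(m x m) = (integral_a1^b1 1 du) * (integral_a2^b2 v dv).
Inner integral in u: integral_{1}^{4} 1 du = (4^1 - 1^1)/1
  = 3.
Inner integral in v: integral_{2}^{4} v dv = (4^2 - 2^2)/2
  = 6.
Product: (3) * (6) = 18.

18


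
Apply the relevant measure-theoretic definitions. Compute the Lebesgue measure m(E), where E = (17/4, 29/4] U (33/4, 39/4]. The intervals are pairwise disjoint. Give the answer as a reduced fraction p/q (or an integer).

For pairwise disjoint intervals, m(union_i I_i) = sum_i m(I_i),
and m is invariant under swapping open/closed endpoints (single points have measure 0).
So m(E) = sum_i (b_i - a_i).
  I_1 has length 29/4 - 17/4 = 3.
  I_2 has length 39/4 - 33/4 = 3/2.
Summing:
  m(E) = 3 + 3/2 = 9/2.

9/2


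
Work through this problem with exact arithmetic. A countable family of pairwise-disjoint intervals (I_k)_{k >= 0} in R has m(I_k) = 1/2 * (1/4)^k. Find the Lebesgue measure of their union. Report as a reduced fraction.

By countable additivity of the Lebesgue measure on pairwise disjoint measurable sets,
  m(union_{k >= 0} I_k) = sum_{k >= 0} m(I_k) = sum_{k >= 0} a * r^k,
  with a = 1/2 and r = 1/4.
Since 0 < r = 1/4 < 1, the geometric series converges:
  sum_{k >= 0} a * r^k = a / (1 - r).
  = 1/2 / (1 - 1/4)
  = 1/2 / (3/4)
  = 2/3.

2/3


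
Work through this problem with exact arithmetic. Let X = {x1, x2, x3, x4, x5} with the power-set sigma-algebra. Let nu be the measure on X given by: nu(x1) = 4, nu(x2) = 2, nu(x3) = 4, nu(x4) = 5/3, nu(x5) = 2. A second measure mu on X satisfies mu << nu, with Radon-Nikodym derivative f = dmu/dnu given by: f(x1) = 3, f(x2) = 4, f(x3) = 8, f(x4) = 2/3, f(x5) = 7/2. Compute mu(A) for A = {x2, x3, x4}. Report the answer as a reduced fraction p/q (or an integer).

By the defining property of the Radon-Nikodym derivative, for every measurable set A,
  mu(A) = integral_A f dnu.
Since nu is a discrete measure concentrated on the atoms of X, the integral over A reduces to the sum
  mu(A) = sum_{x in A} f(x) * nu({x}).
Computing each term:
  x2: f(x2) * nu(x2) = 4 * 2 = 8.
  x3: f(x3) * nu(x3) = 8 * 4 = 32.
  x4: f(x4) * nu(x4) = 2/3 * 5/3 = 10/9.
Summing: mu(A) = 8 + 32 + 10/9 = 370/9.

370/9
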